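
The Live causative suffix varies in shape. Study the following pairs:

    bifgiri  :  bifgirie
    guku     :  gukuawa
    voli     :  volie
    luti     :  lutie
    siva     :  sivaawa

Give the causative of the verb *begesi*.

begesie

The pattern is front/back vowel harmony: -e when the last vowel of the stem is a front vowel (*bifgiri*, *voli*, *luti*); -awa when the last vowel of the stem is a back vowel (*guku*, *siva*).
*begesi* — last vowel /i/ (a front vowel) → -e → *begesie*.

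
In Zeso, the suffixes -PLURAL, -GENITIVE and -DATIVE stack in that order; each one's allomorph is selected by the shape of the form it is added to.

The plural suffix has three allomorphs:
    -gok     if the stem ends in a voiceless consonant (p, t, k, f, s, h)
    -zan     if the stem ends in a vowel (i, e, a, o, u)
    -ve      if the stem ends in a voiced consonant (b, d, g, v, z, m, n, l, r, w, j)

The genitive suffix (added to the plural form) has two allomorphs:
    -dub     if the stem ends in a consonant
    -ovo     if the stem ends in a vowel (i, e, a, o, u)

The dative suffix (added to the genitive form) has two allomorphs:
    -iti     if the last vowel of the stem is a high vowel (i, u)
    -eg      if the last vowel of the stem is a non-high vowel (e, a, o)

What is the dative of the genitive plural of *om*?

omveovoeg

*om* — final sound /m/ (a voiced consonant) → -ve → *omve*.
Since the final sound of the plural form *omve* is /e/ (a vowel), it takes -ovo, giving *omveovo*.
The genitive form *omveovo*: last vowel = /o/, a non-high vowel → -eg → *omveovoeg*.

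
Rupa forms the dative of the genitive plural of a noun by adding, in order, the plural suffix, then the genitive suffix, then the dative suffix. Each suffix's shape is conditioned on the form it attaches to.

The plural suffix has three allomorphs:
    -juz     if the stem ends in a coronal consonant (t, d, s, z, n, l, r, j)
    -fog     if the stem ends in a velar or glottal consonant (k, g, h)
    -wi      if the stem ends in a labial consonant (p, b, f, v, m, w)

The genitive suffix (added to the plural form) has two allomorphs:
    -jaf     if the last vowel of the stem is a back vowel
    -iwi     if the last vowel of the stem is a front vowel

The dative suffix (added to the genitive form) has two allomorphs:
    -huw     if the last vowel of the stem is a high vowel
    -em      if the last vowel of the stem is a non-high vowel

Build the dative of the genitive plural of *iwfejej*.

*iwfejej* — final consonant /j/ (coronal) → -juz → *iwfejejjuz*.
The last vowel of the plural form *iwfejejjuz* is /u/, which is a back vowel, so the genitive suffix is -jaf, giving *iwfejejjuzjaf*.
The genitive form *iwfejejjuzjaf* — last vowel /a/ (a non-high vowel) → -em → *iwfejejjuzjafem*.

iwfejejjuzjafem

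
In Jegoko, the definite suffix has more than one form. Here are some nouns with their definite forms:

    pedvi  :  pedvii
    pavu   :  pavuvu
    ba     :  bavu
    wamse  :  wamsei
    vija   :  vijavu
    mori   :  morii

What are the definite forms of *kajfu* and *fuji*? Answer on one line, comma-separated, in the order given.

The alternation tracks the last vowel of the stem — -i when the last vowel of the stem is a front vowel (*pedvi*, *wamse*, *mori*); -vu when the last vowel of the stem is a back vowel (*pavu*, *ba*, *vija*).
The last vowel of *kajfu* is /u/, which is a back vowel, so the suffix is -vu, giving *kajfuvu*.
*fuji*: last vowel = /i/, a front vowel → -i → *fujii*.

kajfuvu, fujii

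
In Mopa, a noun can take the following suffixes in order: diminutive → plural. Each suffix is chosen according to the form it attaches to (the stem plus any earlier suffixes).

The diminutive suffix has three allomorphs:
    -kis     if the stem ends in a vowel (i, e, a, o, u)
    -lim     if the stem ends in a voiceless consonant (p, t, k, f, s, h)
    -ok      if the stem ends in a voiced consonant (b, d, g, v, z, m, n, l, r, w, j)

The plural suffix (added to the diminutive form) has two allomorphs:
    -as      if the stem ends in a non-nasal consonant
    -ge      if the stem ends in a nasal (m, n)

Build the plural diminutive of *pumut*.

pumutlimge

*pumut*: final sound = /t/, a voiceless consonant → -lim → *pumutlim*.
The diminutive form *pumutlim*: final consonant = /m/, a nasal → -ge → *pumutlimge*.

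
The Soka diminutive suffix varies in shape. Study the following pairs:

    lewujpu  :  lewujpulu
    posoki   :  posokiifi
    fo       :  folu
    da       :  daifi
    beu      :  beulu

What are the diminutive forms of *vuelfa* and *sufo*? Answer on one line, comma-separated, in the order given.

vuelfaifi, sufolu

The alternation tracks the last vowel of the stem — -lu when the last vowel of the stem is a rounded vowel (*lewujpu*, *fo*, *beu*); -ifi when the last vowel of the stem is an unrounded vowel (*posoki*, *da*).
The last vowel of *vuelfa* is /a/, which is an unrounded vowel, so the suffix is -ifi, giving *vuelfaifi*.
*sufo* — last vowel /o/ (a rounded vowel) → -lu → *sufolu*.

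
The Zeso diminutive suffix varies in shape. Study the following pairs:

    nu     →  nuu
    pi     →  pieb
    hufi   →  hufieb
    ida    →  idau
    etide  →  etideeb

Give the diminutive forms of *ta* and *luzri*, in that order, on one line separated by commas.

The suffix is conditioned by the last vowel: -eb when the last vowel of the stem is a front vowel (*pi*, *hufi*, *etide*); -u when the last vowel of the stem is a back vowel (*nu*, *ida*).
*ta*: last vowel = /a/, a back vowel → -u → *tau*.
The last vowel of *luzri* is /i/, which is a front vowel, so the suffix is -eb, giving *luzrieb*.

tau, luzrieb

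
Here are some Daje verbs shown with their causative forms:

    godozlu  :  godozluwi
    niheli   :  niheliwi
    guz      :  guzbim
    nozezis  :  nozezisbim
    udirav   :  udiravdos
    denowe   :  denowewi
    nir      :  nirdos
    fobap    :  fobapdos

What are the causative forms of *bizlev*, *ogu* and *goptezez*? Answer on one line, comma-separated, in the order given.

The alternation tracks the final sound of the stem — -bim when the stem ends in a sibilant (*guz*, *nozezis*); -dos when the stem ends in a non-sibilant consonant (*udirav*, *nir*, *fobap*); -wi when the stem ends in a vowel (*godozlu*, *niheli*, *denowe*).
*bizlev* — final sound /v/ (a non-sibilant consonant) → -dos → *bizlevdos*.
The final sound of *ogu* is /u/, which is a vowel, so the suffix is -wi, giving *oguwi*.
Since the final sound of *goptezez* is /z/ (a sibilant), it takes -bim, giving *goptezezbim*.

bizlevdos, oguwi, goptezezbim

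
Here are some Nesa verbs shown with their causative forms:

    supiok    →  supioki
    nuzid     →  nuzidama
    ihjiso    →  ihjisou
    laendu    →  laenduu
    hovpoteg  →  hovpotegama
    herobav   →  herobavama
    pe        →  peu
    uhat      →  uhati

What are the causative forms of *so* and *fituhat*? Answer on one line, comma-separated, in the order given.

The pattern is voicing of the final sound: -i when the stem ends in a voiceless consonant (*supiok*, *uhat*); -ama when the stem ends in a voiced consonant (*nuzid*, *hovpoteg*, *herobav*); -u when the stem ends in a vowel (*ihjiso*, *laendu*, *pe*).
Since the final sound of *so* is /o/ (a vowel), it takes -u, giving *sou*.
*fituhat*: final sound = /t/, a voiceless consonant → -i → *fituhati*.

sou, fituhati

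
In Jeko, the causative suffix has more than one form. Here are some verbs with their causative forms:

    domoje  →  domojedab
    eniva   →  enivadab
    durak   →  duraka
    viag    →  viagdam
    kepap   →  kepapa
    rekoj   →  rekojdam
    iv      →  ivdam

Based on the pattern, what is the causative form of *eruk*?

eruka

The alternation tracks the final sound of the stem — -a when the stem ends in a voiceless consonant (*durak*, *kepap*); -dam when the stem ends in a voiced consonant (*viag*, *rekoj*, *iv*); -dab when the stem ends in a vowel (*domoje*, *eniva*).
*eruk*: final sound = /k/, a voiceless consonant → -a → *eruka*.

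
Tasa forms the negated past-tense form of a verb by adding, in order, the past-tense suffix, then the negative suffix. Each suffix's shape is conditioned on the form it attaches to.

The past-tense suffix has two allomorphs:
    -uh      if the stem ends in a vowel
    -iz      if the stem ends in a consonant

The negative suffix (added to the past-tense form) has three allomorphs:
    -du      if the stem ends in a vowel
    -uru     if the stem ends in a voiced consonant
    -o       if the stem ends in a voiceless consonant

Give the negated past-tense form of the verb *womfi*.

womfiuho

*womfi* — final sound /i/ (a vowel) → -uh → *womfiuh*.
The final sound of the past-tense form *womfiuh* is /h/, which is a voiceless consonant, so the negative suffix is -o, giving *womfiuho*.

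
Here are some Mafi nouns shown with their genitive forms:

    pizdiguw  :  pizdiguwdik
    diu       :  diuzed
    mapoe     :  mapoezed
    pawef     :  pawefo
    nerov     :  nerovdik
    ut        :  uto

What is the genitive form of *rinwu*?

The pattern is voicing of the final sound: -o when the stem ends in a voiceless consonant (*pawef*, *ut*); -dik when the stem ends in a voiced consonant (*pizdiguw*, *nerov*); -zed when the stem ends in a vowel (*diu*, *mapoe*).
The final sound of *rinwu* is /u/, which is a vowel, so the suffix is -zed, giving *rinwuzed*.

rinwuzed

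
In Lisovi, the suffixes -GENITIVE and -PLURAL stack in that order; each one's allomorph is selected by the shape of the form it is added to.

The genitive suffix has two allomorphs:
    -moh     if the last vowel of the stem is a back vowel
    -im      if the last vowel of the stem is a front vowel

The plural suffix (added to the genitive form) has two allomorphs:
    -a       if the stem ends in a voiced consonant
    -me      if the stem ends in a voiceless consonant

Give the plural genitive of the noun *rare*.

*rare* — last vowel /e/ (a front vowel) → -im → *rareim*.
Since the final consonant of the genitive form *rareim* is /m/ (voiced), it takes -a, giving *rareima*.

rareima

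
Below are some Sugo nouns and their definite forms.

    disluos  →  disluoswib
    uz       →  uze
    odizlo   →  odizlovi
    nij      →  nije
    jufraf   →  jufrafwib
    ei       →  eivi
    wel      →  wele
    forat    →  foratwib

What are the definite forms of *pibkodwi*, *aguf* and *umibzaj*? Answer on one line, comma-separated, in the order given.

The alternation tracks the final sound of the stem — -wib when the stem ends in a voiceless consonant (*disluos*, *jufraf*, *forat*); -e when the stem ends in a voiced consonant (*uz*, *nij*, *wel*); -vi when the stem ends in a vowel (*odizlo*, *ei*).
*pibkodwi*: final sound = /i/, a vowel → -vi → *pibkodwivi*.
The final sound of *aguf* is /f/, which is a voiceless consonant, so the suffix is -wib, giving *agufwib*.
*umibzaj*: final sound = /j/, a voiced consonant → -e → *umibzaje*.

pibkodwivi, agufwib, umibzaje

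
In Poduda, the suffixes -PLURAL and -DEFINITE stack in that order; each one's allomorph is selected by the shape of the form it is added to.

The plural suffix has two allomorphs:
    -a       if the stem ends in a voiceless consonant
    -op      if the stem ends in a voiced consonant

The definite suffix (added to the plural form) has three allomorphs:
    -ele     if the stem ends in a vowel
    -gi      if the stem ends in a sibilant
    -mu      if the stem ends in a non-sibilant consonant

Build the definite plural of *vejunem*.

vejunemopmu

Since the final consonant of *vejunem* is /m/ (voiced), it takes -op, giving *vejunemop*.
The plural form *vejunemop* — final sound /p/ (a non-sibilant consonant) → -mu → *vejunemopmu*.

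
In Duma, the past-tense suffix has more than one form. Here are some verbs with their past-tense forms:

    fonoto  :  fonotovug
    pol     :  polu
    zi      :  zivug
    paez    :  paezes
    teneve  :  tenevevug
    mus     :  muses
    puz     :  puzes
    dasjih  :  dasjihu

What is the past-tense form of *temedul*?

The suffix is conditioned by the final sound: -es when the stem ends in a sibilant (*paez*, *mus*, *puz*); -u when the stem ends in a non-sibilant consonant (*pol*, *dasjih*); -vug when the stem ends in a vowel (*fonoto*, *zi*, *teneve*).
The final sound of *temedul* is /l/, which is a non-sibilant consonant, so the suffix is -u, giving *temedulu*.

temedulu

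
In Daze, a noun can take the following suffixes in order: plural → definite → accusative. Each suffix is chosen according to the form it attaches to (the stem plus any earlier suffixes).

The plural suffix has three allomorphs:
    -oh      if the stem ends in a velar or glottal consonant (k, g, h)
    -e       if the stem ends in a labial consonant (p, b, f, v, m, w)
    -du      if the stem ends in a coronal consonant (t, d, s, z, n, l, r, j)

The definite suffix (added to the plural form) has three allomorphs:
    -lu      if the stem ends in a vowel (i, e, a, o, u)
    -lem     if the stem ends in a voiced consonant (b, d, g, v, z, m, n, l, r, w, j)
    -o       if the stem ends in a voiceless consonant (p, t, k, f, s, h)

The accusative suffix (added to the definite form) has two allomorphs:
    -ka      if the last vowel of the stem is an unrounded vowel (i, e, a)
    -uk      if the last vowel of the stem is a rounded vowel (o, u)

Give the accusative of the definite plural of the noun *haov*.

haoveluuk

*haov* — final consonant /v/ (labial) → -e → *haove*.
The plural form *haove*: final sound = /e/, a vowel → -lu → *haovelu*.
Since the last vowel of the definite form *haovelu* is /u/ (a rounded vowel), it takes -uk, giving *haoveluuk*.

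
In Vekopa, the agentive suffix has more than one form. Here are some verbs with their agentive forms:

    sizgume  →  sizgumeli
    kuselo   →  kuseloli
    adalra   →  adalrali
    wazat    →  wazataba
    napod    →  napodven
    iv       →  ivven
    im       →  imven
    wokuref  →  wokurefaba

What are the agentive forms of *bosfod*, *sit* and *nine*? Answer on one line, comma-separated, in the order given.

bosfodven, sitaba, nineli

The suffix is conditioned by the final sound: -aba when the stem ends in a voiceless consonant (*wazat*, *wokuref*); -ven when the stem ends in a voiced consonant (*napod*, *iv*, *im*); -li when the stem ends in a vowel (*sizgume*, *kuselo*, *adalra*).
*bosfod* — final sound /d/ (a voiced consonant) → -ven → *bosfodven*.
*sit* — final sound /t/ (a voiceless consonant) → -aba → *sitaba*.
*nine*: final sound = /e/, a vowel → -li → *nineli*.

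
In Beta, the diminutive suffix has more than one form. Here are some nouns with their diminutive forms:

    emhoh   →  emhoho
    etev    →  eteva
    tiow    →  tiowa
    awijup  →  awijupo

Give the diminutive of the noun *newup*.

The suffix is conditioned by the final consonant: -o when the stem ends in a voiceless consonant (*emhoh*, *awijup*); -a when the stem ends in a voiced consonant (*etev*, *tiow*).
Since the final consonant of *newup* is /p/ (voiceless), it takes -o, giving *newupo*.

newupo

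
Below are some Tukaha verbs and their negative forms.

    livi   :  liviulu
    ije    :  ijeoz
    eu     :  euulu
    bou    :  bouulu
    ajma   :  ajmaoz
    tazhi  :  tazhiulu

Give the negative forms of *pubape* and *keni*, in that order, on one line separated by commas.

pubapeoz, keniulu

Looking at the last vowel of each stem: -ulu when the last vowel of the stem is a high vowel (*livi*, *eu*, *bou*, *tazhi*); -oz when the last vowel of the stem is a non-high vowel (*ije*, *ajma*).
*pubape*: last vowel = /e/, a non-high vowel → -oz → *pubapeoz*.
The last vowel of *keni* is /i/, which is a high vowel, so the suffix is -ulu, giving *keniulu*.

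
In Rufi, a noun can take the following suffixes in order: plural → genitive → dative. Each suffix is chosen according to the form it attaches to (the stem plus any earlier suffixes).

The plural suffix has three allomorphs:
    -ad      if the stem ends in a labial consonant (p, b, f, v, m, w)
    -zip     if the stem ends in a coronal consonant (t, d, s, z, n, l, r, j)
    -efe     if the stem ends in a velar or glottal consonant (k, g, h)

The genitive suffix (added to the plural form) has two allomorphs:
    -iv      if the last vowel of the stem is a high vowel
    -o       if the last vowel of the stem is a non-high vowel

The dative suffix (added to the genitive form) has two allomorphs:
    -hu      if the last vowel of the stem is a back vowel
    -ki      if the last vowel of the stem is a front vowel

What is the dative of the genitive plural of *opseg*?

The final consonant of *opseg* is /g/, which is velar/glottal, so the plural suffix is -efe, giving *opsegefe*.
The last vowel of the plural form *opsegefe* is /e/, which is a non-high vowel, so the genitive suffix is -o, giving *opsegefeo*.
Since the last vowel of the genitive form *opsegefeo* is /o/ (a back vowel), it takes -hu, giving *opsegefeohu*.

opsegefeohu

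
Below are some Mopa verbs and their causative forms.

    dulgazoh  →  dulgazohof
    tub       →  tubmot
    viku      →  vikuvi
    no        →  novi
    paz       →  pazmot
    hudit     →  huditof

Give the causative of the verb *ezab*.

The suffix is conditioned by the final sound: -of when the stem ends in a voiceless consonant (*dulgazoh*, *hudit*); -mot when the stem ends in a voiced consonant (*tub*, *paz*); -vi when the stem ends in a vowel (*viku*, *no*).
*ezab*: final sound = /b/, a voiced consonant → -mot → *ezabmot*.

ezabmot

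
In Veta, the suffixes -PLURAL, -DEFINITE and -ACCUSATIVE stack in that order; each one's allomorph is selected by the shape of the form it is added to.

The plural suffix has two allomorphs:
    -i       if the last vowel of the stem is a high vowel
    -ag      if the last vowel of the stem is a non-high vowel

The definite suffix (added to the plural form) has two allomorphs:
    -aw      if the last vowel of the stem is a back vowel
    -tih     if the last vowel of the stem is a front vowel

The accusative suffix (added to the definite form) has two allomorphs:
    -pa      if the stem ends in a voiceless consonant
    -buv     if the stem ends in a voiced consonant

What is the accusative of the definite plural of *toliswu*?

toliswuitihpa

The last vowel of *toliswu* is /u/, which is a high vowel, so the plural suffix is -i, giving *toliswui*.
The last vowel of the plural form *toliswui* is /i/, which is a front vowel, so the definite suffix is -tih, giving *toliswuitih*.
The definite form *toliswuitih* — final consonant /h/ (voiceless) → -pa → *toliswuitihpa*.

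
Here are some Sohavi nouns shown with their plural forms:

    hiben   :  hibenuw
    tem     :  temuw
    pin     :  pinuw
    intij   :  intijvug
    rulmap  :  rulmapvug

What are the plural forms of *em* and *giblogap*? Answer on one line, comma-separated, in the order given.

emuw, giblogapvug

The suffix is conditioned by the final consonant: -uw when the stem ends in a nasal (*hiben*, *tem*, *pin*); -vug when the stem ends in a non-nasal consonant (*intij*, *rulmap*).
*em*: final consonant = /m/, a nasal → -uw → *emuw*.
*giblogap*: final consonant = /p/, non-nasal → -vug → *giblogapvug*.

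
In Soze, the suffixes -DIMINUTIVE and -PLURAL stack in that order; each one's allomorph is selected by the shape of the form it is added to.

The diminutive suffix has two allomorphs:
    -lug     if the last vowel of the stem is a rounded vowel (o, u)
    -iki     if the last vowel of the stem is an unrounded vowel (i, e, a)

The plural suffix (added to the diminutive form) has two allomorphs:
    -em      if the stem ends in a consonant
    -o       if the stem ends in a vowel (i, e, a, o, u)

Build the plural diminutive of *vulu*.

*vulu* — last vowel /u/ (a rounded vowel) → -lug → *vululug*.
The final sound of the diminutive form *vululug* is /g/, which is a consonant, so the plural suffix is -em, giving *vululugem*.

vululugem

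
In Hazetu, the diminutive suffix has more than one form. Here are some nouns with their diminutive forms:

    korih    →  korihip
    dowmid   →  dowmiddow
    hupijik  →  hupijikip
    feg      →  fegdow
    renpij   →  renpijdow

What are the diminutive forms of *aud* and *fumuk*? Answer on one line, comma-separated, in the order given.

The alternation tracks the final consonant of the stem — -ip when the stem ends in a voiceless consonant (*korih*, *hupijik*); -dow when the stem ends in a voiced consonant (*dowmid*, *feg*, *renpij*).
*aud* — final consonant /d/ (voiced) → -dow → *auddow*.
*fumuk*: final consonant = /k/, voiceless → -ip → *fumukip*.

auddow, fumukip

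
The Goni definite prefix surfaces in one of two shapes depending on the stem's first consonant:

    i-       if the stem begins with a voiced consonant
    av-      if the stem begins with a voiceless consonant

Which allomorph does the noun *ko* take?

*ko*: first consonant = /k/, voiceless → av-.

av-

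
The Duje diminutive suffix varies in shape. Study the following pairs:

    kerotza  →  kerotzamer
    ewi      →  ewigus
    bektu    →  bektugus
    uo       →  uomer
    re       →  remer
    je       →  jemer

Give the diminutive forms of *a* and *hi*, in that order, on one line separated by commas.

amer, higus

The pattern is height harmony: -gus when the last vowel of the stem is a high vowel (*ewi*, *bektu*); -mer when the last vowel of the stem is a non-high vowel (*kerotza*, *uo*, *re*, *je*).
The last vowel of *a* is /a/, which is a non-high vowel, so the suffix is -mer, giving *amer*.
Since the last vowel of *hi* is /i/ (a high vowel), it takes -gus, giving *higus*.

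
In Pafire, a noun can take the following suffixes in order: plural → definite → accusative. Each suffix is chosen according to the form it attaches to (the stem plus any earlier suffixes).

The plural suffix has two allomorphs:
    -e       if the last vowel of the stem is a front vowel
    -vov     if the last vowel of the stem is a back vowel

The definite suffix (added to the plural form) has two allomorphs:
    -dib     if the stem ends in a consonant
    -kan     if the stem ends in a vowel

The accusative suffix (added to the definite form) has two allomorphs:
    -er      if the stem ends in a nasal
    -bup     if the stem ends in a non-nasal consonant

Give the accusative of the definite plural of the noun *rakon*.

The last vowel of *rakon* is /o/, which is a back vowel, so the plural suffix is -vov, giving *rakonvov*.
The final sound of the plural form *rakonvov* is /v/, which is a consonant, so the definite suffix is -dib, giving *rakonvovdib*.
The definite form *rakonvovdib* — final consonant /b/ (non-nasal) → -bup → *rakonvovdibbup*.

rakonvovdibbup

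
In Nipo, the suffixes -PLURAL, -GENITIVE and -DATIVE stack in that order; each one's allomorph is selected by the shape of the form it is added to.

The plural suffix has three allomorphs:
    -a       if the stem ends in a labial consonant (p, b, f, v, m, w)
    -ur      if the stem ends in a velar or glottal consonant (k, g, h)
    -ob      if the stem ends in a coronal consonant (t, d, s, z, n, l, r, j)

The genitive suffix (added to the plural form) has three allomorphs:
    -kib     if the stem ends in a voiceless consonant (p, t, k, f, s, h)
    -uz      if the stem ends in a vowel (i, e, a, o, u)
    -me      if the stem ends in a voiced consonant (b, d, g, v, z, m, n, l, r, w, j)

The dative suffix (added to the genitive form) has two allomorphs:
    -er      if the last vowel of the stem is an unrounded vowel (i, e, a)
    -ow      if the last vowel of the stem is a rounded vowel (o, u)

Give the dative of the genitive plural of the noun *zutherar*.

zutherarobmeer

*zutherar* — final consonant /r/ (coronal) → -ob → *zutherarob*.
The plural form *zutherarob*: final sound = /b/, a voiced consonant → -me → *zutherarobme*.
The genitive form *zutherarobme*: last vowel = /e/, an unrounded vowel → -er → *zutherarobmeer*.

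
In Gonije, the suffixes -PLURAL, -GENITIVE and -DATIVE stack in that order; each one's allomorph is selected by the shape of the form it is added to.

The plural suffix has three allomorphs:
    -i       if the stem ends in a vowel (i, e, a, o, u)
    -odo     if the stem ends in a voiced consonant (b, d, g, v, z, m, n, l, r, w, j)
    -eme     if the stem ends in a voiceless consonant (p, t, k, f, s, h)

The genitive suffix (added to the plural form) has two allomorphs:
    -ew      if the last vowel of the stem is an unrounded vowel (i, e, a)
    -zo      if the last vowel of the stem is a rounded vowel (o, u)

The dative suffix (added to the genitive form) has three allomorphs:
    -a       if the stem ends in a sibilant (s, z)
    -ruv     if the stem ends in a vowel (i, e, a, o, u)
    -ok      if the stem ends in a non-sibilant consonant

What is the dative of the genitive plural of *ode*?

*ode*: final sound = /e/, a vowel → -i → *odei*.
The plural form *odei* — last vowel /i/ (an unrounded vowel) → -ew → *odeiew*.
Since the final sound of the genitive form *odeiew* is /w/ (a non-sibilant consonant), it takes -ok, giving *odeiewok*.

odeiewok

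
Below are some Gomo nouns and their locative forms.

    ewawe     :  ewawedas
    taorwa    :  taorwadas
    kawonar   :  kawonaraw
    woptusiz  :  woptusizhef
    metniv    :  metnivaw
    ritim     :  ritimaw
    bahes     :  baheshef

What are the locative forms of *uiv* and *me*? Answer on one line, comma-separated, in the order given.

uivaw, medas

The suffix is conditioned by the final sound: -hef when the stem ends in a sibilant (*woptusiz*, *bahes*); -aw when the stem ends in a non-sibilant consonant (*kawonar*, *metniv*, *ritim*); -das when the stem ends in a vowel (*ewawe*, *taorwa*).
Since the final sound of *uiv* is /v/ (a non-sibilant consonant), it takes -aw, giving *uivaw*.
*me* — final sound /e/ (a vowel) → -das → *medas*.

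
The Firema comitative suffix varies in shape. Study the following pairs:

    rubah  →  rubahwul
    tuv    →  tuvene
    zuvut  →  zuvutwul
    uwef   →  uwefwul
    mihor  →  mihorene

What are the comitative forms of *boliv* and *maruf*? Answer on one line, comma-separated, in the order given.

The suffix is conditioned by the final consonant: -wul when the stem ends in a voiceless consonant (*rubah*, *zuvut*, *uwef*); -ene when the stem ends in a voiced consonant (*tuv*, *mihor*).
*boliv*: final consonant = /v/, voiced → -ene → *bolivene*.
*maruf*: final consonant = /f/, voiceless → -wul → *marufwul*.

bolivene, marufwul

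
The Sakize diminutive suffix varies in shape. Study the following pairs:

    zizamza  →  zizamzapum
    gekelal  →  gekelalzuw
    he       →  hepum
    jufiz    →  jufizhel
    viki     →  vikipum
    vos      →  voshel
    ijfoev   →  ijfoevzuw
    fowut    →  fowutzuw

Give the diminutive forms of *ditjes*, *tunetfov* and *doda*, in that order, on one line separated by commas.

The suffix is conditioned by the final sound: -hel when the stem ends in a sibilant (*jufiz*, *vos*); -zuw when the stem ends in a non-sibilant consonant (*gekelal*, *ijfoev*, *fowut*); -pum when the stem ends in a vowel (*zizamza*, *he*, *viki*).
The final sound of *ditjes* is /s/, which is a sibilant, so the suffix is -hel, giving *ditjeshel*.
The final sound of *tunetfov* is /v/, which is a non-sibilant consonant, so the suffix is -zuw, giving *tunetfovzuw*.
*doda*: final sound = /a/, a vowel → -pum → *dodapum*.

ditjeshel, tunetfovzuw, dodapum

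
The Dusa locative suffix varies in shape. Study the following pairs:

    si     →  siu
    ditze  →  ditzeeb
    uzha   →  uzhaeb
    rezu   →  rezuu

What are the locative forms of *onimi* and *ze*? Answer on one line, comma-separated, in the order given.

onimiu, zeeb

The suffix is conditioned by the last vowel: -u when the last vowel of the stem is a high vowel (*si*, *rezu*); -eb when the last vowel of the stem is a non-high vowel (*ditze*, *uzha*).
The last vowel of *onimi* is /i/, which is a high vowel, so the suffix is -u, giving *onimiu*.
The last vowel of *ze* is /e/, which is a non-high vowel, so the suffix is -eb, giving *zeeb*.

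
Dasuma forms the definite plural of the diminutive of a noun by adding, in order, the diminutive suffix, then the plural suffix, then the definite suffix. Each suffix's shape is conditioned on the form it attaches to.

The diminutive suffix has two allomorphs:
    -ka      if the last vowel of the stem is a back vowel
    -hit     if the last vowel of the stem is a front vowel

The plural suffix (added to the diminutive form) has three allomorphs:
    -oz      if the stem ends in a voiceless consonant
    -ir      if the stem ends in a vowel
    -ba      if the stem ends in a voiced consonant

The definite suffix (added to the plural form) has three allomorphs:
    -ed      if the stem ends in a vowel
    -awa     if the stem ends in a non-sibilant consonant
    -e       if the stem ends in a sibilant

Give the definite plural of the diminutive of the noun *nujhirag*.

nujhiragkairawa

*nujhirag* — last vowel /a/ (a back vowel) → -ka → *nujhiragka*.
Since the final sound of the diminutive form *nujhiragka* is /a/ (a vowel), it takes -ir, giving *nujhiragkair*.
Since the final sound of the plural form *nujhiragkair* is /r/ (a non-sibilant consonant), it takes -awa, giving *nujhiragkairawa*.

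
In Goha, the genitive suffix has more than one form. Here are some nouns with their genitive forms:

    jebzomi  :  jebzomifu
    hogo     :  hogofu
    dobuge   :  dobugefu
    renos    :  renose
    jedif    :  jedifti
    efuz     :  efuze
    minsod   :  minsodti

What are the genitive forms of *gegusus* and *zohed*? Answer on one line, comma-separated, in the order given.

gegususe, zohedti

Looking at the final sound of each stem: -e when the stem ends in a sibilant (*renos*, *efuz*); -ti when the stem ends in a non-sibilant consonant (*jedif*, *minsod*); -fu when the stem ends in a vowel (*jebzomi*, *hogo*, *dobuge*).
*gegusus* — final sound /s/ (a sibilant) → -e → *gegususe*.
Since the final sound of *zohed* is /d/ (a non-sibilant consonant), it takes -ti, giving *zohedti*.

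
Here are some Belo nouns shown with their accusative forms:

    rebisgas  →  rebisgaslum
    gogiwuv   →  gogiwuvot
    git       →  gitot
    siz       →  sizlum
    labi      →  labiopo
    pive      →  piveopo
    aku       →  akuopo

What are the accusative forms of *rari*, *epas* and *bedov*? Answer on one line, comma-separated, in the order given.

rariopo, epaslum, bedovot

The suffix is conditioned by the final sound: -lum when the stem ends in a sibilant (*rebisgas*, *siz*); -ot when the stem ends in a non-sibilant consonant (*gogiwuv*, *git*); -opo when the stem ends in a vowel (*labi*, *pive*, *aku*).
*rari*: final sound = /i/, a vowel → -opo → *rariopo*.
*epas* — final sound /s/ (a sibilant) → -lum → *epaslum*.
*bedov* — final sound /v/ (a non-sibilant consonant) → -ot → *bedovot*.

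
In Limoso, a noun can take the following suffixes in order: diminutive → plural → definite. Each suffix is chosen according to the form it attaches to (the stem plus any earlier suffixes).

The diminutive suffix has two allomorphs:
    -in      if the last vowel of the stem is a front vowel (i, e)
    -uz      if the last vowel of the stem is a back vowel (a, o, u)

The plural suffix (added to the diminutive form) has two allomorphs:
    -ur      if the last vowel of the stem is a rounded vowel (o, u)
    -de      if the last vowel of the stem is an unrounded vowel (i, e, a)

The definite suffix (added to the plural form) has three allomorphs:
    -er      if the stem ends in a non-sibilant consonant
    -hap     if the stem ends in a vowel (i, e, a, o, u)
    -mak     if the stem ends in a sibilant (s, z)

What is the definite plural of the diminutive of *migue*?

*migue*: last vowel = /e/, a front vowel → -in → *miguein*.
The diminutive form *miguein* — last vowel /i/ (an unrounded vowel) → -de → *migueinde*.
The plural form *migueinde* — final sound /e/ (a vowel) → -hap → *migueindehap*.

migueindehap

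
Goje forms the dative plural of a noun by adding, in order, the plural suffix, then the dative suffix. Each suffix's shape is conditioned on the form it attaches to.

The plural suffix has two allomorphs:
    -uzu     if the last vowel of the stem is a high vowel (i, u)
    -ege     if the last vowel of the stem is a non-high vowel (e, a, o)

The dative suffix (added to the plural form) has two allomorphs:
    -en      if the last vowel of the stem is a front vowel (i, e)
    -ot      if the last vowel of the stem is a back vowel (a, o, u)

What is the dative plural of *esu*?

*esu*: last vowel = /u/, a high vowel → -uzu → *esuuzu*.
The plural form *esuuzu*: last vowel = /u/, a back vowel → -ot → *esuuzuot*.

esuuzuot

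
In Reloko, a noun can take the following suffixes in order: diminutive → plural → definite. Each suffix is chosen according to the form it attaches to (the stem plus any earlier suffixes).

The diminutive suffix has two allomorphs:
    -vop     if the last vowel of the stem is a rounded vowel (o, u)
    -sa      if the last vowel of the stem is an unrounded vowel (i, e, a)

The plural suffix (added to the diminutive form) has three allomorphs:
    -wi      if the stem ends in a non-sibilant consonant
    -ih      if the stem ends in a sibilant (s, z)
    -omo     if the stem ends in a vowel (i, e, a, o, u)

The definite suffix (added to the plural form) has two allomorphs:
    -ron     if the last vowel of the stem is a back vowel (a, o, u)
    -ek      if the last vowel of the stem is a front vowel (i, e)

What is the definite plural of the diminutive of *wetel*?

*wetel*: last vowel = /e/, an unrounded vowel → -sa → *wetelsa*.
The diminutive form *wetelsa*: final sound = /a/, a vowel → -omo → *wetelsaomo*.
Since the last vowel of the plural form *wetelsaomo* is /o/ (a back vowel), it takes -ron, giving *wetelsaomoron*.

wetelsaomoron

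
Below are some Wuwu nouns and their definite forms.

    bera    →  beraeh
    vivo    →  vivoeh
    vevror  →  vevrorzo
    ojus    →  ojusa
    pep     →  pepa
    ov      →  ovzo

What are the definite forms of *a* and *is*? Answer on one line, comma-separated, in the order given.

aeh, isa

The pattern is voicing of the final sound: -a when the stem ends in a voiceless consonant (*ojus*, *pep*); -zo when the stem ends in a voiced consonant (*vevror*, *ov*); -eh when the stem ends in a vowel (*bera*, *vivo*).
*a*: final sound = /a/, a vowel → -eh → *aeh*.
Since the final sound of *is* is /s/ (a voiceless consonant), it takes -a, giving *isa*.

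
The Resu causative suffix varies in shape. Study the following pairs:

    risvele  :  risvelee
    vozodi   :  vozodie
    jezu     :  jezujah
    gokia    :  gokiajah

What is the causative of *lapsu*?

lapsujah

The suffix is conditioned by the last vowel: -e when the last vowel of the stem is a front vowel (*risvele*, *vozodi*); -jah when the last vowel of the stem is a back vowel (*jezu*, *gokia*).
*lapsu* — last vowel /u/ (a back vowel) → -jah → *lapsujah*.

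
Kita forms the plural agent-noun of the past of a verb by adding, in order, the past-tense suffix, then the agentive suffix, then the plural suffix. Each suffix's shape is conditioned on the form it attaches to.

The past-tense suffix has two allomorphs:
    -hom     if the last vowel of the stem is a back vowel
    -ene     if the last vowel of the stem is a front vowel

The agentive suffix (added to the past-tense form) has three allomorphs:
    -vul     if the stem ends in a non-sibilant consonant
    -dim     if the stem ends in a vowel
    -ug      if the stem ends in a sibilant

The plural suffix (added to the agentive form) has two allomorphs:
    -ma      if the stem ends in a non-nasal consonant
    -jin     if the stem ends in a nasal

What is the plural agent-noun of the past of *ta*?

*ta* — last vowel /a/ (a back vowel) → -hom → *tahom*.
Since the final sound of the past-tense form *tahom* is /m/ (a non-sibilant consonant), it takes -vul, giving *tahomvul*.
The agentive form *tahomvul*: final consonant = /l/, non-nasal → -ma → *tahomvulma*.

tahomvulma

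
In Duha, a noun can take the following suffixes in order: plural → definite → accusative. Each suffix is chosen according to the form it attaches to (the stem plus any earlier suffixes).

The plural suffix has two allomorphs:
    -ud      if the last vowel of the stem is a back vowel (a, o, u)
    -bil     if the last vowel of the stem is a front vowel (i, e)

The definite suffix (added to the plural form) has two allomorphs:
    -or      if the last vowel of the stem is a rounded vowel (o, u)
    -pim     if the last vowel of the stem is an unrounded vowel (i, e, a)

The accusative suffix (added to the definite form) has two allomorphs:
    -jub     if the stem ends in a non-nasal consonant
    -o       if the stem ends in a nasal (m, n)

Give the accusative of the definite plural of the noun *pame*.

pamebilpimo

*pame* — last vowel /e/ (a front vowel) → -bil → *pamebil*.
Since the last vowel of the plural form *pamebil* is /i/ (an unrounded vowel), it takes -pim, giving *pamebilpim*.
Since the final consonant of the definite form *pamebilpim* is /m/ (a nasal), it takes -o, giving *pamebilpimo*.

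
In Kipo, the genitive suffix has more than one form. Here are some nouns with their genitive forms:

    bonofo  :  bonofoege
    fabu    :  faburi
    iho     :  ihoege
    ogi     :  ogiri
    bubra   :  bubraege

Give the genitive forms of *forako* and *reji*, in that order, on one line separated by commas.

forakoege, rejiri

The pattern is height harmony: -ri when the last vowel of the stem is a high vowel (*fabu*, *ogi*); -ege when the last vowel of the stem is a non-high vowel (*bonofo*, *iho*, *bubra*).
*forako*: last vowel = /o/, a non-high vowel → -ege → *forakoege*.
Since the last vowel of *reji* is /i/ (a high vowel), it takes -ri, giving *rejiri*.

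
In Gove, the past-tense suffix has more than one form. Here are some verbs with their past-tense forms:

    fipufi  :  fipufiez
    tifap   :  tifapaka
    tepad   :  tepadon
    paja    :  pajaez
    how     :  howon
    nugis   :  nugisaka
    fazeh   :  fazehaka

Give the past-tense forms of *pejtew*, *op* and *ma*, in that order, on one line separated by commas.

pejtewon, opaka, maez

Looking at the final sound of each stem: -aka when the stem ends in a voiceless consonant (*tifap*, *nugis*, *fazeh*); -on when the stem ends in a voiced consonant (*tepad*, *how*); -ez when the stem ends in a vowel (*fipufi*, *paja*).
The final sound of *pejtew* is /w/, which is a voiced consonant, so the suffix is -on, giving *pejtewon*.
The final sound of *op* is /p/, which is a voiceless consonant, so the suffix is -aka, giving *opaka*.
The final sound of *ma* is /a/, which is a vowel, so the suffix is -ez, giving *maez*.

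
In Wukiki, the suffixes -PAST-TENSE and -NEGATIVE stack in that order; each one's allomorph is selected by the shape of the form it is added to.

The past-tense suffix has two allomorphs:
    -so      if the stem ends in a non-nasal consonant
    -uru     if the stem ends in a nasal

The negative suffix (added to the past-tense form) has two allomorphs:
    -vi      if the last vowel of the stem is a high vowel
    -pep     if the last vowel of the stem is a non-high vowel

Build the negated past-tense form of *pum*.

Since the final consonant of *pum* is /m/ (a nasal), it takes -uru, giving *pumuru*.
The last vowel of the past-tense form *pumuru* is /u/, which is a high vowel, so the negative suffix is -vi, giving *pumuruvi*.

pumuruvi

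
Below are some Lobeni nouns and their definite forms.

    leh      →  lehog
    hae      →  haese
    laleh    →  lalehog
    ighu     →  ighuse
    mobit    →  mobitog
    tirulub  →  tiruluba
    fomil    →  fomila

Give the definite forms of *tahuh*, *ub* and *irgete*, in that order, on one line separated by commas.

tahuhog, uba, irgetese

Looking at the final sound of each stem: -og when the stem ends in a voiceless consonant (*leh*, *laleh*, *mobit*); -a when the stem ends in a voiced consonant (*tirulub*, *fomil*); -se when the stem ends in a vowel (*hae*, *ighu*).
*tahuh* — final sound /h/ (a voiceless consonant) → -og → *tahuhog*.
*ub* — final sound /b/ (a voiced consonant) → -a → *uba*.
*irgete* — final sound /e/ (a vowel) → -se → *irgetese*.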